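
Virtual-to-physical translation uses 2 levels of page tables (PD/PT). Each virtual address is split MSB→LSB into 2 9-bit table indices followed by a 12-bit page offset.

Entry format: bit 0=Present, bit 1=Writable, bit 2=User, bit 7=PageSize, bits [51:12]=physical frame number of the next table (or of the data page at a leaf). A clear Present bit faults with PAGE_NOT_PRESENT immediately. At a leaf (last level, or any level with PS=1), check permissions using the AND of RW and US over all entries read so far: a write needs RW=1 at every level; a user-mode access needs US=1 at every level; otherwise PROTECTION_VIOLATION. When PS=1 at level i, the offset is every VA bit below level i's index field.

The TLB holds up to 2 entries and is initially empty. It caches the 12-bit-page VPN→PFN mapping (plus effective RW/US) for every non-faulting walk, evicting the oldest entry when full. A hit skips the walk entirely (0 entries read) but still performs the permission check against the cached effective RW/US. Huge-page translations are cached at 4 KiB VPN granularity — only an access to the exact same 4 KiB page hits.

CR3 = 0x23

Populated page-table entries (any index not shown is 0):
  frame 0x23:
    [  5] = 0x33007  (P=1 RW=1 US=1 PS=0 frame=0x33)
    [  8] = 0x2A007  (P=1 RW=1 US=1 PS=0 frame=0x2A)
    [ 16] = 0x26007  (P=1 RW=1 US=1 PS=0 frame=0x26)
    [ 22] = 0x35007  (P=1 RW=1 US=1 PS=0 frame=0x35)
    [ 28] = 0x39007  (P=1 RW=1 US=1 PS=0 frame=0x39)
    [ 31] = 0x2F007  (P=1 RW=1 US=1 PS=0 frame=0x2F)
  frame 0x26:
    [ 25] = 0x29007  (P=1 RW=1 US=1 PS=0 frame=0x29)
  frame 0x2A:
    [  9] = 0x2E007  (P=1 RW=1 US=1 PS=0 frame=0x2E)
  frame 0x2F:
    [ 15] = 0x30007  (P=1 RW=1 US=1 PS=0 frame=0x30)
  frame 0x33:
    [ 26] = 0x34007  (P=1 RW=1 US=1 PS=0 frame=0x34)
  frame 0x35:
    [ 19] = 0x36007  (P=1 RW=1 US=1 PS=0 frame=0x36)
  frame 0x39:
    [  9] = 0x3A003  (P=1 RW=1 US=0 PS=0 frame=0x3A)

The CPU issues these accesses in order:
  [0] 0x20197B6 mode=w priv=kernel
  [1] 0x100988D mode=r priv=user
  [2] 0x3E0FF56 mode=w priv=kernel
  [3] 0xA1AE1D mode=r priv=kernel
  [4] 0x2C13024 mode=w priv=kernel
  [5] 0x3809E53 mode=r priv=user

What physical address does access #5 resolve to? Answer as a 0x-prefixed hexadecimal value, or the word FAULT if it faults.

Per-access translation:
#0 VA=0x20197B6 (w,kernel):
  L0: frame=0x23 idx=16 entry=0x26007 [P=1 RW=1 US=1 PS=0]
  L1: frame=0x26 idx=25 entry=0x29007 [P=1 RW=1 US=1 PS=0]
  ✓ 0x297B6  — 2 lookups
#1 VA=0x100988D (r,user):
  L0: frame=0x23 idx=8 entry=0x2A007 [P=1 RW=1 US=1 PS=0]
  L1: frame=0x2A idx=9 entry=0x2E007 [P=1 RW=1 US=1 PS=0]
  ✓ 0x2E88D  — 2 lookups
#2 VA=0x3E0FF56 (w,kernel):
  L0: frame=0x23 idx=31 entry=0x2F007 [P=1 RW=1 US=1 PS=0]
  L1: frame=0x2F idx=15 entry=0x30007 [P=1 RW=1 US=1 PS=0]
  ✓ 0x30F56  — 2 lookups
#3 VA=0xA1AE1D (r,kernel):
  L0: frame=0x23 idx=5 entry=0x33007 [P=1 RW=1 US=1 PS=0]
  L1: frame=0x33 idx=26 entry=0x34007 [P=1 RW=1 US=1 PS=0]
  ✓ 0x34E1D  — 2 lookups
#4 VA=0x2C13024 (w,kernel):
  L0: frame=0x23 idx=22 entry=0x35007 [P=1 RW=1 US=1 PS=0]
  L1: frame=0x35 idx=19 entry=0x36007 [P=1 RW=1 US=1 PS=0]
  ✓ 0x36024  — 2 lookups
#5 VA=0x3809E53 (r,user):
  L0: frame=0x23 idx=28 entry=0x39007 [P=1 RW=1 US=1 PS=0]
  L1: frame=0x39 idx=9 entry=0x3A003 [P=1 RW=1 US=0 PS=0]
  → PROTECTION_VIOLATION  (2 entries read)

Access #5 PA: FAULT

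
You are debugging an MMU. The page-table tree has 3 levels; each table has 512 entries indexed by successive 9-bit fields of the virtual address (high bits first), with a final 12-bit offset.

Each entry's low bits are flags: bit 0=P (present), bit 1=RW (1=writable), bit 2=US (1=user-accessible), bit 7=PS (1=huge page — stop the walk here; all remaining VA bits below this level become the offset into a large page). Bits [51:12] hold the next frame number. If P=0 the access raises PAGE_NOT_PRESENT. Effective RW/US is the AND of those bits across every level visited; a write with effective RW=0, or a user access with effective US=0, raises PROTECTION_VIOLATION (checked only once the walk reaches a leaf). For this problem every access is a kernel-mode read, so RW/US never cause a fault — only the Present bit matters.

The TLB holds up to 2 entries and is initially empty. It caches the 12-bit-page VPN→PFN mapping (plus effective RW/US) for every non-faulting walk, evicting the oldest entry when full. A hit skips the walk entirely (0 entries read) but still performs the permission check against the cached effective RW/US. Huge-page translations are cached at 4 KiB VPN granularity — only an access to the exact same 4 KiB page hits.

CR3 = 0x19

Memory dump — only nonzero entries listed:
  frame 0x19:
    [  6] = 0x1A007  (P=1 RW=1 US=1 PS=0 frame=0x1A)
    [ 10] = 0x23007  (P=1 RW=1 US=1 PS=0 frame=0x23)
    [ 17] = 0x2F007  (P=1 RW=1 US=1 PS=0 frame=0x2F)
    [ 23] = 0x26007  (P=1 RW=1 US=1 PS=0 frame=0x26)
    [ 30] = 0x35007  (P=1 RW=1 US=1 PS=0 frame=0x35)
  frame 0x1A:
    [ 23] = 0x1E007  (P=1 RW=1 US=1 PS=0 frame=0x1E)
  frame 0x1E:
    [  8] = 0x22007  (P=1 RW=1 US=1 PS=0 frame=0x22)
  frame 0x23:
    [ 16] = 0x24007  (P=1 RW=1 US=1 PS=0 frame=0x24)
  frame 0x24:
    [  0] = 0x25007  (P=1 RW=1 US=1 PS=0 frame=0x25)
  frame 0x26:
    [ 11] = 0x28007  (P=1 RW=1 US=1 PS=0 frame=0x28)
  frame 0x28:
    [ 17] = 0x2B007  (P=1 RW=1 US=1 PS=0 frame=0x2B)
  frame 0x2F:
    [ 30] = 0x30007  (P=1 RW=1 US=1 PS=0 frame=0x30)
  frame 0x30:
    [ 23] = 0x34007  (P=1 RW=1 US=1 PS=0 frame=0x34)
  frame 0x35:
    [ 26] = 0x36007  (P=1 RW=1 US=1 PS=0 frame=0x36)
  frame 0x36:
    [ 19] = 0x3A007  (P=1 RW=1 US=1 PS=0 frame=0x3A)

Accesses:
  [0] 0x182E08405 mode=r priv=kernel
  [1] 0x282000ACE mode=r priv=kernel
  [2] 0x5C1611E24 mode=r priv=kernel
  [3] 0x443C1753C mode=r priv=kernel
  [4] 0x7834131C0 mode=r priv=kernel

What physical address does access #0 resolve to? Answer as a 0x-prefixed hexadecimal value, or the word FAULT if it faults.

Trace:
#0 VA=0x182E08405 (r,kernel):
  L0 @0x19[6] → 0x1A007  P=1,RW=1,US=1,PS=0
  L1 @0x1A[23] → 0x1E007  P=1,RW=1,US=1,PS=0
  L2 @0x1E[8] → 0x22007  P=1,RW=1,US=1,PS=0
  ✓ 0x22405  — 3 lookups
#1 VA=0x282000ACE (r,kernel):
  L0 @0x19[10] → 0x23007  P=1,RW=1,US=1,PS=0
  L1 @0x23[16] → 0x24007  P=1,RW=1,US=1,PS=0
  L2 @0x24[0] → 0x25007  P=1,RW=1,US=1,PS=0
  ✓ 0x25ACE  — 3 lookups
#2 VA=0x5C1611E24 (r,kernel):
  L0 @0x19[23] → 0x26007  P=1,RW=1,US=1,PS=0
  L1 @0x26[11] → 0x28007  P=1,RW=1,US=1,PS=0
  L2 @0x28[17] → 0x2B007  P=1,RW=1,US=1,PS=0
  ✓ 0x2BE24  — 3 lookups
#3 VA=0x443C1753C (r,kernel):
  L0 @0x19[17] → 0x2F007  P=1,RW=1,US=1,PS=0
  L1 @0x2F[30] → 0x30007  P=1,RW=1,US=1,PS=0
  L2 @0x30[23] → 0x34007  P=1,RW=1,US=1,PS=0
  ✓ 0x3453C  — 3 lookups
#4 VA=0x7834131C0 (r,kernel):
  L0 @0x19[30] → 0x35007  P=1,RW=1,US=1,PS=0
  L1 @0x35[26] → 0x36007  P=1,RW=1,US=1,PS=0
  L2 @0x36[19] → 0x3A007  P=1,RW=1,US=1,PS=0
  ✓ 0x3A1C0  — 3 lookups

Access #0 PA: 0x22405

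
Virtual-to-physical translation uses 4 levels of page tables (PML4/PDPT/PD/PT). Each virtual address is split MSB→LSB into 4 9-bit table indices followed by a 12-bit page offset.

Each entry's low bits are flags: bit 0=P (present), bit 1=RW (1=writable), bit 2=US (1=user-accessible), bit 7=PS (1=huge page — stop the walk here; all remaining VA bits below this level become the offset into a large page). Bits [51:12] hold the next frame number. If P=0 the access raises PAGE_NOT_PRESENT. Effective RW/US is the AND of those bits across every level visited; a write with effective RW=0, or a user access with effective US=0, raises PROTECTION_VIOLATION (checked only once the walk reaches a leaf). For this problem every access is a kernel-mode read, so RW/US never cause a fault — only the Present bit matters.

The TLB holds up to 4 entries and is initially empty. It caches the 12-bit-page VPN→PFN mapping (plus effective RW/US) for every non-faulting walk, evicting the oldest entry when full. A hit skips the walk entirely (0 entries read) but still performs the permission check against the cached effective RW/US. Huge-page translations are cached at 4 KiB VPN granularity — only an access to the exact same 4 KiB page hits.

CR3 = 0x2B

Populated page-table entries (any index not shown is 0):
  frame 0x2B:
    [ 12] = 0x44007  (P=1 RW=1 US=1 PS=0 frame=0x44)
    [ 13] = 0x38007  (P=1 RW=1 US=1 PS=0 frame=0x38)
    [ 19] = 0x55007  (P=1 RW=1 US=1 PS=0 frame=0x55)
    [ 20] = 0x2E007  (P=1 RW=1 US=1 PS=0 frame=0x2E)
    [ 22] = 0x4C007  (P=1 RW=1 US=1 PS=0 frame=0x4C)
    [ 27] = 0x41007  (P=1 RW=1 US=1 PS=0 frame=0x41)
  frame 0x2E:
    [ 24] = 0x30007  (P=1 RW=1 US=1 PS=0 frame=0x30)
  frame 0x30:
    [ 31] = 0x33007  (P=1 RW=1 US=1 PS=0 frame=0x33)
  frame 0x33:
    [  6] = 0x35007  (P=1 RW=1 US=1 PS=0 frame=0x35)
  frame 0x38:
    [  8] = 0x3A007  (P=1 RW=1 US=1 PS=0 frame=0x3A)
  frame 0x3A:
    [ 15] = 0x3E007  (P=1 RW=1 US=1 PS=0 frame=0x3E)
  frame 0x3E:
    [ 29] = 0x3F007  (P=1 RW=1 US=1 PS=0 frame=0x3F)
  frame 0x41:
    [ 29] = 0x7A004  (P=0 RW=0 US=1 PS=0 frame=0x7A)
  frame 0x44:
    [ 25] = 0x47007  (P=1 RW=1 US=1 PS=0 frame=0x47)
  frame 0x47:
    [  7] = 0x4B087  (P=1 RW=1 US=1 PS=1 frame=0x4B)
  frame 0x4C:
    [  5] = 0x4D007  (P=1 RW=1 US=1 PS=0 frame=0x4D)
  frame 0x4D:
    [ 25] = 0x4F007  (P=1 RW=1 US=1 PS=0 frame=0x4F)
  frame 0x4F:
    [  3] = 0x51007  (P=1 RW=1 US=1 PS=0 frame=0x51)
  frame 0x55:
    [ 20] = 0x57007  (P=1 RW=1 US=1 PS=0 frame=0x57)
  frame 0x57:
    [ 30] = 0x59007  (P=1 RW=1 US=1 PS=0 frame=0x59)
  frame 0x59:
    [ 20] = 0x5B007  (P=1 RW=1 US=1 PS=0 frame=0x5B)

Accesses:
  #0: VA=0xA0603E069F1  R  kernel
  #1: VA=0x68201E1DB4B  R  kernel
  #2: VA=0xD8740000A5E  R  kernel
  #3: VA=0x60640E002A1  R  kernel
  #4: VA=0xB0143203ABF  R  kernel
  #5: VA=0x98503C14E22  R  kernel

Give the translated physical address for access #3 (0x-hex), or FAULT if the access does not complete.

Trace:
#0 VA=0xA0603E069F1 (r,kernel):
  [0] read 0x2B idx=20: raw=0x2E007 flags P=1 W=1 U=1 S=0
  [1] read 0x2E idx=24: raw=0x30007 flags P=1 W=1 U=1 S=0
  [2] read 0x30 idx=31: raw=0x33007 flags P=1 W=1 U=1 S=0
  [3] read 0x33 idx=6: raw=0x35007 flags P=1 W=1 U=1 S=0
  ⇒ phys 0x359F1  [4 reads]
#1 VA=0x68201E1DB4B (r,kernel):
  [0] read 0x2B idx=13: raw=0x38007 flags P=1 W=1 U=1 S=0
  [1] read 0x38 idx=8: raw=0x3A007 flags P=1 W=1 U=1 S=0
  [2] read 0x3A idx=15: raw=0x3E007 flags P=1 W=1 U=1 S=0
  [3] read 0x3E idx=29: raw=0x3F007 flags P=1 W=1 U=1 S=0
  ⇒ phys 0x3FB4B  [4 reads]
#2 VA=0xD8740000A5E (r,kernel):
  [0] read 0x2B idx=27: raw=0x41007 flags P=1 W=1 U=1 S=0
  [1] read 0x41 idx=29: raw=0x7A004 flags P=0 W=0 U=1 S=0
  ⇒ fault: PAGE_NOT_PRESENT  — 2 lookups
#3 VA=0x60640E002A1 (r,kernel):
  [0] read 0x2B idx=12: raw=0x44007 flags P=1 W=1 U=1 S=0
  [1] read 0x44 idx=25: raw=0x47007 flags P=1 W=1 U=1 S=0
  [2] read 0x47 idx=7: raw=0x4B087 flags P=1 W=1 U=1 S=1
  ⇒ phys 0x4B2A1 (huge @L2)  [3 reads]
#4 VA=0xB0143203ABF (r,kernel):
  [0] read 0x2B idx=22: raw=0x4C007 flags P=1 W=1 U=1 S=0
  [1] read 0x4C idx=5: raw=0x4D007 flags P=1 W=1 U=1 S=0
  [2] read 0x4D idx=25: raw=0x4F007 flags P=1 W=1 U=1 S=0
  [3] read 0x4F idx=3: raw=0x51007 flags P=1 W=1 U=1 S=0
  ⇒ phys 0x51ABF  [4 reads]
#5 VA=0x98503C14E22 (r,kernel):
  [0] read 0x2B idx=19: raw=0x55007 flags P=1 W=1 U=1 S=0
  [1] read 0x55 idx=20: raw=0x57007 flags P=1 W=1 U=1 S=0
  [2] read 0x57 idx=30: raw=0x59007 flags P=1 W=1 U=1 S=0
  [3] read 0x59 idx=20: raw=0x5B007 flags P=1 W=1 U=1 S=0
  ⇒ phys 0x5BE22  [4 reads]

Access #3 PA: 0x4B2A1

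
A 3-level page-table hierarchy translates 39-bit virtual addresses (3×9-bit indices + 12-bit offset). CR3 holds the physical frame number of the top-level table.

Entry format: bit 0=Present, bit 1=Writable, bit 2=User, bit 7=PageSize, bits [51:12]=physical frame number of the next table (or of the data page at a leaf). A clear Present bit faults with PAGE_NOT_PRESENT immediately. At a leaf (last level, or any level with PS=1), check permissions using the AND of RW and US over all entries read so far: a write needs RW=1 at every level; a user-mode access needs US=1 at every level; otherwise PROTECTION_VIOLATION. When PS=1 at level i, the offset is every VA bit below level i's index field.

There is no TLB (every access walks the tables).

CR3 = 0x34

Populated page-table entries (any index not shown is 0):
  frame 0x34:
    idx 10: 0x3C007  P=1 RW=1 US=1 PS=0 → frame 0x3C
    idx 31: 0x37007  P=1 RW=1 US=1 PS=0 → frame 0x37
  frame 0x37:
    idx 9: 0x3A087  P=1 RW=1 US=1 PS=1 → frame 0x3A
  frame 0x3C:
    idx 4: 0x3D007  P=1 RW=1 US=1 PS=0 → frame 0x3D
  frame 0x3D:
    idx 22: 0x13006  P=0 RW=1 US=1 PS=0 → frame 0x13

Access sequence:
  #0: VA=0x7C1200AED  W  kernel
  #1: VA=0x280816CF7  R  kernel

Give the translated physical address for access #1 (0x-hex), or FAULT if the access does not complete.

Walk each access:
#0 VA=0x7C1200AED (w,kernel):
  [0] read 0x34 idx=31: raw=0x37007 flags P=1 W=1 U=1 S=0
  [1] read 0x37 idx=9: raw=0x3A087 flags P=1 W=1 U=1 S=1
  ⇒ phys 0x3AAED (huge @L1)  [2 reads]
#1 VA=0x280816CF7 (r,kernel):
  [0] read 0x34 idx=10: raw=0x3C007 flags P=1 W=1 U=1 S=0
  [1] read 0x3C idx=4: raw=0x3D007 flags P=1 W=1 U=1 S=0
  [2] read 0x3D idx=22: raw=0x13006 flags P=0 W=1 U=1 S=0
  → PAGE_NOT_PRESENT  (3 entries read)

Access #1 PA: FAULT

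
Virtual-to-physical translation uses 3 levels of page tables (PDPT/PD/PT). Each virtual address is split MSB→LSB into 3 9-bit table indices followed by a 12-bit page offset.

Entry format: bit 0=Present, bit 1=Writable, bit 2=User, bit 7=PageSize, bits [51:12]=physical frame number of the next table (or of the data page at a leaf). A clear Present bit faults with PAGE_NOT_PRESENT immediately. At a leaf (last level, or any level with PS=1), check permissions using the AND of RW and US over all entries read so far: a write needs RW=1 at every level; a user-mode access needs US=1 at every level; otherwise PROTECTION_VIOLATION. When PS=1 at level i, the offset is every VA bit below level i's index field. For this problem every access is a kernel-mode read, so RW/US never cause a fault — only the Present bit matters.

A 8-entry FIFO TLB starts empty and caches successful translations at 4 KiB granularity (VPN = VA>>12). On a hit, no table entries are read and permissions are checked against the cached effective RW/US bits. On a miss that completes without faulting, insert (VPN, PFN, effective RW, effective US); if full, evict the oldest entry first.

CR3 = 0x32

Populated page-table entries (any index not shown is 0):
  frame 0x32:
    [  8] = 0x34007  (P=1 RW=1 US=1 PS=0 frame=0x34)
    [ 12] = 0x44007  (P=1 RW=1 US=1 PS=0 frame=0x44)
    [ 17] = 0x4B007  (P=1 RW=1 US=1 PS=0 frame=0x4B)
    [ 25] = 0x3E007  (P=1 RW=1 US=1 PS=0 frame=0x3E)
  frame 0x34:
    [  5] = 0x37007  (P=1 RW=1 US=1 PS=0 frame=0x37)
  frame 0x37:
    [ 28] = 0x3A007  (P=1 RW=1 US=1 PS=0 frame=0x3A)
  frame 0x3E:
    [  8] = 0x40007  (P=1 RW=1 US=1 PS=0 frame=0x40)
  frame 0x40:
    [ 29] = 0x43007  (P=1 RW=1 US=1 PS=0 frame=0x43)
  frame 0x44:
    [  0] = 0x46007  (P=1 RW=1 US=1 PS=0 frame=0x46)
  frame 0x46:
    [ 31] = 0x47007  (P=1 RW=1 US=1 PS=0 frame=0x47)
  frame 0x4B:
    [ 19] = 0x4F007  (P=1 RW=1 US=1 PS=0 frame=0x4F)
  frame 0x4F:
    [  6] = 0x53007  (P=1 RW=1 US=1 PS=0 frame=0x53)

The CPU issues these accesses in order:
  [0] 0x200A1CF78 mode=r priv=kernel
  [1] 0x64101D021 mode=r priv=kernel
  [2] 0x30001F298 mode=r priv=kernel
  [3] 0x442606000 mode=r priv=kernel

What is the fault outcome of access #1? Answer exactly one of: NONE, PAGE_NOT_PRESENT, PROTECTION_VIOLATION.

Walk each access:
#0 VA=0x200A1CF78 (r,kernel):
  L0 @0x32[8] → 0x34007  P=1,RW=1,US=1,PS=0
  L1 @0x34[5] → 0x37007  P=1,RW=1,US=1,PS=0
  L2 @0x37[28] → 0x3A007  P=1,RW=1,US=1,PS=0
  ✓ 0x3AF78  — 3 lookups
#1 VA=0x64101D021 (r,kernel):
  L0 @0x32[25] → 0x3E007  P=1,RW=1,US=1,PS=0
  L1 @0x3E[8] → 0x40007  P=1,RW=1,US=1,PS=0
  L2 @0x40[29] → 0x43007  P=1,RW=1,US=1,PS=0
  ✓ 0x43021  — 3 lookups
#2 VA=0x30001F298 (r,kernel):
  L0 @0x32[12] → 0x44007  P=1,RW=1,US=1,PS=0
  L1 @0x44[0] → 0x46007  P=1,RW=1,US=1,PS=0
  L2 @0x46[31] → 0x47007  P=1,RW=1,US=1,PS=0
  ✓ 0x47298  — 3 lookups
#3 VA=0x442606000 (r,kernel):
  L0 @0x32[17] → 0x4B007  P=1,RW=1,US=1,PS=0
  L1 @0x4B[19] → 0x4F007  P=1,RW=1,US=1,PS=0
  L2 @0x4F[6] → 0x53007  P=1,RW=1,US=1,PS=0
  ✓ 0x53000  — 3 lookups

Access #1 fault: NONE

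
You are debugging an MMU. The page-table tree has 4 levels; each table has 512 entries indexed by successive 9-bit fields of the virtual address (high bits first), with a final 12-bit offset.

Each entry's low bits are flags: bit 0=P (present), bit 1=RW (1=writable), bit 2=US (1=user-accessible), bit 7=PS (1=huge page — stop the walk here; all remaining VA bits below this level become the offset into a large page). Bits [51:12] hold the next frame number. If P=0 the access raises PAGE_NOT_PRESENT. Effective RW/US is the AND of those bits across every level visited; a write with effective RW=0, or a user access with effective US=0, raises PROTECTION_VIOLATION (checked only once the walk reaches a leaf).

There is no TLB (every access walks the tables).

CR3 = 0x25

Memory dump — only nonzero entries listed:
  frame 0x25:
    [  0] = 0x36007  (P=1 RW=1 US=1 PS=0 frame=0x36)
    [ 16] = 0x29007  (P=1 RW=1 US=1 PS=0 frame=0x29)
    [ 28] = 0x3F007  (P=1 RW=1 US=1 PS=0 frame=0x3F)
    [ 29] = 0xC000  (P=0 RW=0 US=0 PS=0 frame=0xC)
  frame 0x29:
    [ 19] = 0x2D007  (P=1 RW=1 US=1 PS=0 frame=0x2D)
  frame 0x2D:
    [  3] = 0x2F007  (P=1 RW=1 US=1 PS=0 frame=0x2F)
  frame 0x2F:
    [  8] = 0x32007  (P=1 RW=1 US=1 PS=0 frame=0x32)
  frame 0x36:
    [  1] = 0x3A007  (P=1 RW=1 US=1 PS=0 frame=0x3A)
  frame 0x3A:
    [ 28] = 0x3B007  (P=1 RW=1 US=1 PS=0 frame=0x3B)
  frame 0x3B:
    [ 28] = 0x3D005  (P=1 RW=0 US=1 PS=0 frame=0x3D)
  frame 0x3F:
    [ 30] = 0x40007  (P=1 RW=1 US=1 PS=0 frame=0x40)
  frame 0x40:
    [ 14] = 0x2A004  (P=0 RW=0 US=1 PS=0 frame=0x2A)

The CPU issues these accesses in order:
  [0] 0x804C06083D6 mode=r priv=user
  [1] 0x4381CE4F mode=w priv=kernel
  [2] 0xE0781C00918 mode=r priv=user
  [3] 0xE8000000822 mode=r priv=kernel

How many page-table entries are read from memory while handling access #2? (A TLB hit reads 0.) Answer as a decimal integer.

Walk each access:
#0 VA=0x804C06083D6 (r,user):
  L0: frame=0x25 idx=16 entry=0x29007 [P=1 RW=1 US=1 PS=0]
  L1: frame=0x29 idx=19 entry=0x2D007 [P=1 RW=1 US=1 PS=0]
  L2: frame=0x2D idx=3 entry=0x2F007 [P=1 RW=1 US=1 PS=0]
  L3: frame=0x2F idx=8 entry=0x32007 [P=1 RW=1 US=1 PS=0]
  ✓ 0x323D6  — 4 lookups
#1 VA=0x4381CE4F (w,kernel):
  L0: frame=0x25 idx=0 entry=0x36007 [P=1 RW=1 US=1 PS=0]
  L1: frame=0x36 idx=1 entry=0x3A007 [P=1 RW=1 US=1 PS=0]
  L2: frame=0x3A idx=28 entry=0x3B007 [P=1 RW=1 US=1 PS=0]
  L3: frame=0x3B idx=28 entry=0x3D005 [P=1 RW=0 US=1 PS=0]
  ✗ PROTECTION_VIOLATION  [4 reads]
#2 VA=0xE0781C00918 (r,user):
  L0: frame=0x25 idx=28 entry=0x3F007 [P=1 RW=1 US=1 PS=0]
  L1: frame=0x3F idx=30 entry=0x40007 [P=1 RW=1 US=1 PS=0]
  L2: frame=0x40 idx=14 entry=0x2A004 [P=0 RW=0 US=1 PS=0]
  ✗ PAGE_NOT_PRESENT  [3 reads]
#3 VA=0xE8000000822 (r,kernel):
  L0: frame=0x25 idx=29 entry=0xC000 [P=0 RW=0 US=0 PS=0]
  ✗ PAGE_NOT_PRESENT  [1 reads]

Entries read for #2: 3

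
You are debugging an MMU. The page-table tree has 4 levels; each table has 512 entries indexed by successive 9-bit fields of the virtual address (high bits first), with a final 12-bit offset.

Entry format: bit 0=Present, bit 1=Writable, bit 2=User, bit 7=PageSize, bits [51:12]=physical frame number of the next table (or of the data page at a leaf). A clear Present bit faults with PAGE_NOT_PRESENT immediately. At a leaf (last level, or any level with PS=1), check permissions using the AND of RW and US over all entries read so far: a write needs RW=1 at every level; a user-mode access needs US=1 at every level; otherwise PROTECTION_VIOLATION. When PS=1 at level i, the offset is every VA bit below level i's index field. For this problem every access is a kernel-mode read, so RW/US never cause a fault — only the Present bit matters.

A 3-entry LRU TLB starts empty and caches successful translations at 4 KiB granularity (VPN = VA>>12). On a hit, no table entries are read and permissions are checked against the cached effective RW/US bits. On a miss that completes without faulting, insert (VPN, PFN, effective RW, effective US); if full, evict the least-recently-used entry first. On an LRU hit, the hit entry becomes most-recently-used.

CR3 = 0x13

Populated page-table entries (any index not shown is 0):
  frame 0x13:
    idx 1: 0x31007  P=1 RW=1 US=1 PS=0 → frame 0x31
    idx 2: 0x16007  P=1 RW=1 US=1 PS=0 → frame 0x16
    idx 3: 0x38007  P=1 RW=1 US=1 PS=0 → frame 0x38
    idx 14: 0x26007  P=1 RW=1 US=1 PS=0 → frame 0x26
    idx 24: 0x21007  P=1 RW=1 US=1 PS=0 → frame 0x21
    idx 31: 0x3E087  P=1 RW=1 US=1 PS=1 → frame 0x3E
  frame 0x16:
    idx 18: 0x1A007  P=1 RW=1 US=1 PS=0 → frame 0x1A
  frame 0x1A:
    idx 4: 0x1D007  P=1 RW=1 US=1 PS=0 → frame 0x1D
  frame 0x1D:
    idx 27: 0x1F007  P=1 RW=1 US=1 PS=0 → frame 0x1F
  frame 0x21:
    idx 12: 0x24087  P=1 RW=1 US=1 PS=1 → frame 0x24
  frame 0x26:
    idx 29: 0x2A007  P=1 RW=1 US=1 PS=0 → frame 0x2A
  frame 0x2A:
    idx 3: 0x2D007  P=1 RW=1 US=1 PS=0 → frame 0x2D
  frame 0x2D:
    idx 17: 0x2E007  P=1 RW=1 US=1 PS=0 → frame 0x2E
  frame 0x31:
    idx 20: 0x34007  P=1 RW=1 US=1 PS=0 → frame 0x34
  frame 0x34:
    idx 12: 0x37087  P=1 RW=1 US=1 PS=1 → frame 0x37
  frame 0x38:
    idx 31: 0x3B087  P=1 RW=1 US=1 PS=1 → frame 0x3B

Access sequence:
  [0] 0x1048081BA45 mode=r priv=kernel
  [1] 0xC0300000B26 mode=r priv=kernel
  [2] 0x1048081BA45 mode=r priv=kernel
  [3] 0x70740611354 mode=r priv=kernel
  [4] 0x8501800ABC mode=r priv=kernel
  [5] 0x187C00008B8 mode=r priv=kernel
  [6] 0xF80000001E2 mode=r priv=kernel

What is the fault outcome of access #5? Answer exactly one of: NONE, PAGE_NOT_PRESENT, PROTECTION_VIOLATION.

Trace:
#0 VA=0x1048081BA45 (r,kernel):
  L0 @0x13[2] → 0x16007  P=1,RW=1,US=1,PS=0
  L1 @0x16[18] → 0x1A007  P=1,RW=1,US=1,PS=0
  L2 @0x1A[4] → 0x1D007  P=1,RW=1,US=1,PS=0
  L3 @0x1D[27] → 0x1F007  P=1,RW=1,US=1,PS=0
  ✓ 0x1FA45  — 4 lookups
#1 VA=0xC0300000B26 (r,kernel):
  L0 @0x13[24] → 0x21007  P=1,RW=1,US=1,PS=0
  L1 @0x21[12] → 0x24087  P=1,RW=1,US=1,PS=1
  ✓ 0x24B26 (huge @L1)  — 2 lookups
#2 VA=0x1048081BA45 (r,kernel):
  TLB hit vpn=0x1048081B → PA=0x1FA45
#3 VA=0x70740611354 (r,kernel):
  L0 @0x13[14] → 0x26007  P=1,RW=1,US=1,PS=0
  L1 @0x26[29] → 0x2A007  P=1,RW=1,US=1,PS=0
  L2 @0x2A[3] → 0x2D007  P=1,RW=1,US=1,PS=0
  L3 @0x2D[17] → 0x2E007  P=1,RW=1,US=1,PS=0
  ✓ 0x2E354  — 4 lookups
#4 VA=0x8501800ABC (r,kernel):
  L0 @0x13[1] → 0x31007  P=1,RW=1,US=1,PS=0
  L1 @0x31[20] → 0x34007  P=1,RW=1,US=1,PS=0
  L2 @0x34[12] → 0x37087  P=1,RW=1,US=1,PS=1
  ✓ 0x37ABC (huge @L2)  — 3 lookups
#5 VA=0x187C00008B8 (r,kernel):
  L0 @0x13[3] → 0x38007  P=1,RW=1,US=1,PS=0
  L1 @0x38[31] → 0x3B087  P=1,RW=1,US=1,PS=1
  ✓ 0x3B8B8 (huge @L1)  — 2 lookups
#6 VA=0xF80000001E2 (r,kernel):
  L0 @0x13[31] → 0x3E087  P=1,RW=1,US=1,PS=1
  ✓ 0x3E1E2 (huge @L0)  — 1 lookups

Access #5 fault: NONE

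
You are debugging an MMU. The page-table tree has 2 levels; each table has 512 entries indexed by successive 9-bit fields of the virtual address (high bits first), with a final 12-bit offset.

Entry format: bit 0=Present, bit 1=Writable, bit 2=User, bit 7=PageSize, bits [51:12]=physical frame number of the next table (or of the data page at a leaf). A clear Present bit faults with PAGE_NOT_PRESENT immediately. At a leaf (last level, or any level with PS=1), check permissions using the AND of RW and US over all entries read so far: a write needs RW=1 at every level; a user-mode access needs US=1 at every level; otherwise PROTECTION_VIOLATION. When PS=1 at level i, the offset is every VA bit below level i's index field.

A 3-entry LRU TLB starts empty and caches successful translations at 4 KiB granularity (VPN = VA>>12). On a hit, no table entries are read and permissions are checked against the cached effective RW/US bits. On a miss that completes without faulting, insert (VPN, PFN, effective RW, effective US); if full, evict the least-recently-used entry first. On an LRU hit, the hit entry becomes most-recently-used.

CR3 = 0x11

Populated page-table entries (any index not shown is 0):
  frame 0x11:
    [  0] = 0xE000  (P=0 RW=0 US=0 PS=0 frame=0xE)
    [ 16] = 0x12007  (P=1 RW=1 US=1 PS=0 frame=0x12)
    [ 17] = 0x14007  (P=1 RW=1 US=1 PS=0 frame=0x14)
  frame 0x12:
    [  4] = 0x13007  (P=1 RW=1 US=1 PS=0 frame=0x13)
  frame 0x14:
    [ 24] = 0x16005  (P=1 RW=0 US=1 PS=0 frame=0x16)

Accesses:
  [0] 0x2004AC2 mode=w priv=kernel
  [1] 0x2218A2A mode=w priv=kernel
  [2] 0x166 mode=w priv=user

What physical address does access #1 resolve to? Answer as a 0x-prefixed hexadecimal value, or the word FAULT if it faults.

Walk each access:
#0 VA=0x2004AC2 (w,kernel):
  lvl0: tbl 0x11, slot 16 ⇒ 0x12007 (P1/RW1/US1/PS0)
  lvl1: tbl 0x12, slot 4 ⇒ 0x13007 (P1/RW1/US1/PS0)
  → PA=0x13AC2  (2 entries read)
#1 VA=0x2218A2A (w,kernel):
  lvl0: tbl 0x11, slot 17 ⇒ 0x14007 (P1/RW1/US1/PS0)
  lvl1: tbl 0x14, slot 24 ⇒ 0x16005 (P1/RW0/US1/PS0)
  ⇒ fault: PROTECTION_VIOLATION  — 2 lookups
#2 VA=0x166 (w,user):
  lvl0: tbl 0x11, slot 0 ⇒ 0xE000 (P0/RW0/US0/PS0)
  ⇒ fault: PAGE_NOT_PRESENT  — 1 lookups

Access #1 PA: FAULT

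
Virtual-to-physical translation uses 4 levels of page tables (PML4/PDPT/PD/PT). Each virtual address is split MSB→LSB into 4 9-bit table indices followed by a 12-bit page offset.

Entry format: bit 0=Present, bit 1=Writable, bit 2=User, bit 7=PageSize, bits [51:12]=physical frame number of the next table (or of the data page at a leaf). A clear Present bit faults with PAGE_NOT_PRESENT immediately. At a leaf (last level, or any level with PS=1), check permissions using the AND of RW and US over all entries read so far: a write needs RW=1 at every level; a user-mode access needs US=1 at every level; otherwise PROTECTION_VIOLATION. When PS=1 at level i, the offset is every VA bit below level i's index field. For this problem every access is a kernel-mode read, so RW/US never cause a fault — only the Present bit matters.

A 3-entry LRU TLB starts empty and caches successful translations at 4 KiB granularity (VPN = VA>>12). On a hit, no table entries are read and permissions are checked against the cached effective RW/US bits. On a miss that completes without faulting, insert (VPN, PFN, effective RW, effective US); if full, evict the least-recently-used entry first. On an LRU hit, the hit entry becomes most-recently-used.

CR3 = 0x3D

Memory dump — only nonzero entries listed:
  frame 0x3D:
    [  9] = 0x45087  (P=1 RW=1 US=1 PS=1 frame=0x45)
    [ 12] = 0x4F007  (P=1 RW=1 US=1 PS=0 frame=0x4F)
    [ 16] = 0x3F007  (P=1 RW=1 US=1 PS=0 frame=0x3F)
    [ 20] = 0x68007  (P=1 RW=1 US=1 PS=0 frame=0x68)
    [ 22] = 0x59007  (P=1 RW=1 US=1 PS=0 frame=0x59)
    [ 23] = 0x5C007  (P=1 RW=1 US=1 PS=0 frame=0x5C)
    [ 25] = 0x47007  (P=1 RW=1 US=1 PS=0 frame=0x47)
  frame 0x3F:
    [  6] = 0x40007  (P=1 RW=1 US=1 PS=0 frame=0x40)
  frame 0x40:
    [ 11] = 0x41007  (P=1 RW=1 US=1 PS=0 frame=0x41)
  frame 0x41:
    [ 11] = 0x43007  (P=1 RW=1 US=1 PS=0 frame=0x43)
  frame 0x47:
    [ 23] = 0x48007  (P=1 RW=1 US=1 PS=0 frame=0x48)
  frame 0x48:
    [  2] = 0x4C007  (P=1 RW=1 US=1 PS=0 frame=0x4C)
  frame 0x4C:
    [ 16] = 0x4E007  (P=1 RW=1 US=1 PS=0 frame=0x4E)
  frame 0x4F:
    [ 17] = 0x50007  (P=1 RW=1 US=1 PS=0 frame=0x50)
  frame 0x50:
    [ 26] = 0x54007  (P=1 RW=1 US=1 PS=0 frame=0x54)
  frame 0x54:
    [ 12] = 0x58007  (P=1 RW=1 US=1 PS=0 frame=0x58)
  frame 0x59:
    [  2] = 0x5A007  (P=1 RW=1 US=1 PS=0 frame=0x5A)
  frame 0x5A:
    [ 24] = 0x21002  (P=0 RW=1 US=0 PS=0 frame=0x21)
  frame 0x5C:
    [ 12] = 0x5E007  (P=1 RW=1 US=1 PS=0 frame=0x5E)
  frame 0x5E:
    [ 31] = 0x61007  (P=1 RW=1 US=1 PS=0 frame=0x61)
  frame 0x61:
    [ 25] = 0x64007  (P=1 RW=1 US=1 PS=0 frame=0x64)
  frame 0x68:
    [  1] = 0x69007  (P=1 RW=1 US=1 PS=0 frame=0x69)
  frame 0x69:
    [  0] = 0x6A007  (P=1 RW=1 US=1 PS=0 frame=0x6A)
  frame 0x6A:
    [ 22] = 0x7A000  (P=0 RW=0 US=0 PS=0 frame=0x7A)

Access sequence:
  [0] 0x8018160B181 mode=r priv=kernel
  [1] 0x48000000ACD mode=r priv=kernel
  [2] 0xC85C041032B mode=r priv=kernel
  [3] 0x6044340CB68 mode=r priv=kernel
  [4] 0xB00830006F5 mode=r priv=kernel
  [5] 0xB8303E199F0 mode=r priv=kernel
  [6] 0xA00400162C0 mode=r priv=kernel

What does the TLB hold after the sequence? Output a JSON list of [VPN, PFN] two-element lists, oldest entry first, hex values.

Trace:
#0 VA=0x8018160B181 (r,kernel):
  lvl0: tbl 0x3D, slot 16 ⇒ 0x3F007 (P1/RW1/US1/PS0)
  lvl1: tbl 0x3F, slot 6 ⇒ 0x40007 (P1/RW1/US1/PS0)
  lvl2: tbl 0x40, slot 11 ⇒ 0x41007 (P1/RW1/US1/PS0)
  lvl3: tbl 0x41, slot 11 ⇒ 0x43007 (P1/RW1/US1/PS0)
  ⇒ phys 0x43181  [4 reads]
#1 VA=0x48000000ACD (r,kernel):
  lvl0: tbl 0x3D, slot 9 ⇒ 0x45087 (P1/RW1/US1/PS1)
  ⇒ phys 0x45ACD (huge @L0)  [1 reads]
#2 VA=0xC85C041032B (r,kernel):
  lvl0: tbl 0x3D, slot 25 ⇒ 0x47007 (P1/RW1/US1/PS0)
  lvl1: tbl 0x47, slot 23 ⇒ 0x48007 (P1/RW1/US1/PS0)
  lvl2: tbl 0x48, slot 2 ⇒ 0x4C007 (P1/RW1/US1/PS0)
  lvl3: tbl 0x4C, slot 16 ⇒ 0x4E007 (P1/RW1/US1/PS0)
  ⇒ phys 0x4E32B  [4 reads]
#3 VA=0x6044340CB68 (r,kernel):
  lvl0: tbl 0x3D, slot 12 ⇒ 0x4F007 (P1/RW1/US1/PS0)
  lvl1: tbl 0x4F, slot 17 ⇒ 0x50007 (P1/RW1/US1/PS0)
  lvl2: tbl 0x50, slot 26 ⇒ 0x54007 (P1/RW1/US1/PS0)
  lvl3: tbl 0x54, slot 12 ⇒ 0x58007 (P1/RW1/US1/PS0)
  ⇒ phys 0x58B68  [4 reads]
#4 VA=0xB00830006F5 (r,kernel):
  lvl0: tbl 0x3D, slot 22 ⇒ 0x59007 (P1/RW1/US1/PS0)
  lvl1: tbl 0x59, slot 2 ⇒ 0x5A007 (P1/RW1/US1/PS0)
  lvl2: tbl 0x5A, slot 24 ⇒ 0x21002 (P0/RW1/US0/PS0)
  ✗ PAGE_NOT_PRESENT  [3 reads]
#5 VA=0xB8303E199F0 (r,kernel):
  lvl0: tbl 0x3D, slot 23 ⇒ 0x5C007 (P1/RW1/US1/PS0)
  lvl1: tbl 0x5C, slot 12 ⇒ 0x5E007 (P1/RW1/US1/PS0)
  lvl2: tbl 0x5E, slot 31 ⇒ 0x61007 (P1/RW1/US1/PS0)
  lvl3: tbl 0x61, slot 25 ⇒ 0x64007 (P1/RW1/US1/PS0)
  ⇒ phys 0x649F0  [4 reads]
#6 VA=0xA00400162C0 (r,kernel):
  lvl0: tbl 0x3D, slot 20 ⇒ 0x68007 (P1/RW1/US1/PS0)
  lvl1: tbl 0x68, slot 1 ⇒ 0x69007 (P1/RW1/US1/PS0)
  lvl2: tbl 0x69, slot 0 ⇒ 0x6A007 (P1/RW1/US1/PS0)
  lvl3: tbl 0x6A, slot 22 ⇒ 0x7A000 (P0/RW0/US0/PS0)
  ✗ PAGE_NOT_PRESENT  [4 reads]

TLB: [["0xC85C0410", "0x4E"], ["0x6044340C", "0x58"], ["0xB8303E19", "0x64"]]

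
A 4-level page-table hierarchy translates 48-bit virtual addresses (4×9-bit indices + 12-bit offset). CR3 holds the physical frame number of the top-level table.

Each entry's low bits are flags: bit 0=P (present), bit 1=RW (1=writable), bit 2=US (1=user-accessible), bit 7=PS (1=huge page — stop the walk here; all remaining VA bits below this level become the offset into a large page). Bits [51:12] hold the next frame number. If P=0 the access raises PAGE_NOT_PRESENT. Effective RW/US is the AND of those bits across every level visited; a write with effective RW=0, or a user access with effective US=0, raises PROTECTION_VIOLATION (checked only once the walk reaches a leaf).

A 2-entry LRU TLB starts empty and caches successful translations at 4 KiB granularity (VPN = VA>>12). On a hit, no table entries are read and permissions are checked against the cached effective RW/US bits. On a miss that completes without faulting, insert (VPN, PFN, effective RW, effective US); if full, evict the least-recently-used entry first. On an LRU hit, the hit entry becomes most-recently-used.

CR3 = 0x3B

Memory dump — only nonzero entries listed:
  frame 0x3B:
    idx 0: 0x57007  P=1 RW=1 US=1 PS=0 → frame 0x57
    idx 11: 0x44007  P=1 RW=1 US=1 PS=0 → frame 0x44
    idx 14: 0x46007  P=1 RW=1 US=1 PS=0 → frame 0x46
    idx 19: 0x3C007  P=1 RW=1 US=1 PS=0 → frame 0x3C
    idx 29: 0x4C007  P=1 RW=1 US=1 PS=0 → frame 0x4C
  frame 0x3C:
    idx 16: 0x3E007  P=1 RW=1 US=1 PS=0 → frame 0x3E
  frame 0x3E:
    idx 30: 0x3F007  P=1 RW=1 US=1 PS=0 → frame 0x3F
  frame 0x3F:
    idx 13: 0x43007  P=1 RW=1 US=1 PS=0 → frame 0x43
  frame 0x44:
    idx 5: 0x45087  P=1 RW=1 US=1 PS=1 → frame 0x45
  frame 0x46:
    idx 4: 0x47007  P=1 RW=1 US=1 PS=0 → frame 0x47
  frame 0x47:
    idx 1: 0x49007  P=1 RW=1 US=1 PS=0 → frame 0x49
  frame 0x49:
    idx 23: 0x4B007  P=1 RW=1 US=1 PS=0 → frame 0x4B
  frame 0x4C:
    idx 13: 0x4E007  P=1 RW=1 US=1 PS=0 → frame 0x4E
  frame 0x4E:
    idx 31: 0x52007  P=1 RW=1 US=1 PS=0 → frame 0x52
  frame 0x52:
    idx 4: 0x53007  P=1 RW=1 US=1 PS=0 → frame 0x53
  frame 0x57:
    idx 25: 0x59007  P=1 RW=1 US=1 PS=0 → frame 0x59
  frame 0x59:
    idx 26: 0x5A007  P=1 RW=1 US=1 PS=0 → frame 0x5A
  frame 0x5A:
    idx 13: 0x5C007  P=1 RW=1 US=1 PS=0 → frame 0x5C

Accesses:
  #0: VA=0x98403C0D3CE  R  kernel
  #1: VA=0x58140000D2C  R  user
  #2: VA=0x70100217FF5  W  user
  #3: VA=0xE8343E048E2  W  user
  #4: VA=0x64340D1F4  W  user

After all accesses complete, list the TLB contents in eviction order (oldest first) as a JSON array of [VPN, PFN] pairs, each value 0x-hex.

Per-access translation:
#0 VA=0x98403C0D3CE (r,kernel):
  L0 @0x3B[19] → 0x3C007  P=1,RW=1,US=1,PS=0
  L1 @0x3C[16] → 0x3E007  P=1,RW=1,US=1,PS=0
  L2 @0x3E[30] → 0x3F007  P=1,RW=1,US=1,PS=0
  L3 @0x3F[13] → 0x43007  P=1,RW=1,US=1,PS=0
  ✓ 0x433CE  — 4 lookups
#1 VA=0x58140000D2C (r,user):
  L0 @0x3B[11] → 0x44007  P=1,RW=1,US=1,PS=0
  L1 @0x44[5] → 0x45087  P=1,RW=1,US=1,PS=1
  ✓ 0x45D2C (huge @L1)  — 2 lookups
#2 VA=0x70100217FF5 (w,user):
  L0 @0x3B[14] → 0x46007  P=1,RW=1,US=1,PS=0
  L1 @0x46[4] → 0x47007  P=1,RW=1,US=1,PS=0
  L2 @0x47[1] → 0x49007  P=1,RW=1,US=1,PS=0
  L3 @0x49[23] → 0x4B007  P=1,RW=1,US=1,PS=0
  ✓ 0x4BFF5  — 4 lookups
#3 VA=0xE8343E048E2 (w,user):
  L0 @0x3B[29] → 0x4C007  P=1,RW=1,US=1,PS=0
  L1 @0x4C[13] → 0x4E007  P=1,RW=1,US=1,PS=0
  L2 @0x4E[31] → 0x52007  P=1,RW=1,US=1,PS=0
  L3 @0x52[4] → 0x53007  P=1,RW=1,US=1,PS=0
  ✓ 0x538E2  — 4 lookups
#4 VA=0x64340D1F4 (w,user):
  L0 @0x3B[0] → 0x57007  P=1,RW=1,US=1,PS=0
  L1 @0x57[25] → 0x59007  P=1,RW=1,US=1,PS=0
  L2 @0x59[26] → 0x5A007  P=1,RW=1,US=1,PS=0
  L3 @0x5A[13] → 0x5C007  P=1,RW=1,US=1,PS=0
  ✓ 0x5C1F4  — 4 lookups

TLB: [["0xE8343E04", "0x53"], ["0x64340D", "0x5C"]]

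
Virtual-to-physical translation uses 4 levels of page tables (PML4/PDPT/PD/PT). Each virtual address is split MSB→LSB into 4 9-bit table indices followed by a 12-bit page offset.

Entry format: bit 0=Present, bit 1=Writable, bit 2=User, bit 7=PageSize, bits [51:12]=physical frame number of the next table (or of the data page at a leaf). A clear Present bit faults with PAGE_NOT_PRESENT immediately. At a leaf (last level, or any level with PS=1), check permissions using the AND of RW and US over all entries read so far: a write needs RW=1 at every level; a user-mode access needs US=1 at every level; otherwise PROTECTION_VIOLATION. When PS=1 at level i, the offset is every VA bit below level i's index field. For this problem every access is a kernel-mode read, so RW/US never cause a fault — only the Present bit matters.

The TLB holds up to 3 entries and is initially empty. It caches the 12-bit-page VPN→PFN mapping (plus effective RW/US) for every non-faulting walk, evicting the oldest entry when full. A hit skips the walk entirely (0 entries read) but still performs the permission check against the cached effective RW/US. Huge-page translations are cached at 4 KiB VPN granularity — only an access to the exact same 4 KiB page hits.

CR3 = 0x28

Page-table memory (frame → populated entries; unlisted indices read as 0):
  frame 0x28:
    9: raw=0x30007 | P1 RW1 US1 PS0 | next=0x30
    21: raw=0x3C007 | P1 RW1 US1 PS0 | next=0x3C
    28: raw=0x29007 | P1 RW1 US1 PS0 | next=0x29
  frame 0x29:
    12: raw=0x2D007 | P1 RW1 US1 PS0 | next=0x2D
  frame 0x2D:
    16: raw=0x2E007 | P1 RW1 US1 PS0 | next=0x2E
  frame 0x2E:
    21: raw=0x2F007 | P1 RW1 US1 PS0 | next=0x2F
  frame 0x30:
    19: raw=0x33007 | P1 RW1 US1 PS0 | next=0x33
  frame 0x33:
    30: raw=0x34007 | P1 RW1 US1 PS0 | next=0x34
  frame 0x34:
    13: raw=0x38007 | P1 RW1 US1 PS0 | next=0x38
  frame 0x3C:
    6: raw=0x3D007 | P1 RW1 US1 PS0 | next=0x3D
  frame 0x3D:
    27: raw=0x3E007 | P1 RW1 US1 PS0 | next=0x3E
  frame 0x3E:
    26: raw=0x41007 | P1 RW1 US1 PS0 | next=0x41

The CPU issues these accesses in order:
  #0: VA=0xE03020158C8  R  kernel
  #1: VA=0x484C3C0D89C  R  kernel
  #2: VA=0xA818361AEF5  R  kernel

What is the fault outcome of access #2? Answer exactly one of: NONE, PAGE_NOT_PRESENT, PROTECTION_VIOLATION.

Trace:
#0 VA=0xE03020158C8 (r,kernel):
  L0 @0x28[28] → 0x29007  P=1,RW=1,US=1,PS=0
  L1 @0x29[12] → 0x2D007  P=1,RW=1,US=1,PS=0
  L2 @0x2D[16] → 0x2E007  P=1,RW=1,US=1,PS=0
  L3 @0x2E[21] → 0x2F007  P=1,RW=1,US=1,PS=0
  → PA=0x2F8C8  (4 entries read)
#1 VA=0x484C3C0D89C (r,kernel):
  L0 @0x28[9] → 0x30007  P=1,RW=1,US=1,PS=0
  L1 @0x30[19] → 0x33007  P=1,RW=1,US=1,PS=0
  L2 @0x33[30] → 0x34007  P=1,RW=1,US=1,PS=0
  L3 @0x34[13] → 0x38007  P=1,RW=1,US=1,PS=0
  → PA=0x3889C  (4 entries read)
#2 VA=0xA818361AEF5 (r,kernel):
  L0 @0x28[21] → 0x3C007  P=1,RW=1,US=1,PS=0
  L1 @0x3C[6] → 0x3D007  P=1,RW=1,US=1,PS=0
  L2 @0x3D[27] → 0x3E007  P=1,RW=1,US=1,PS=0
  L3 @0x3E[26] → 0x41007  P=1,RW=1,US=1,PS=0
  → PA=0x41EF5  (4 entries read)

Access #2 fault: NONE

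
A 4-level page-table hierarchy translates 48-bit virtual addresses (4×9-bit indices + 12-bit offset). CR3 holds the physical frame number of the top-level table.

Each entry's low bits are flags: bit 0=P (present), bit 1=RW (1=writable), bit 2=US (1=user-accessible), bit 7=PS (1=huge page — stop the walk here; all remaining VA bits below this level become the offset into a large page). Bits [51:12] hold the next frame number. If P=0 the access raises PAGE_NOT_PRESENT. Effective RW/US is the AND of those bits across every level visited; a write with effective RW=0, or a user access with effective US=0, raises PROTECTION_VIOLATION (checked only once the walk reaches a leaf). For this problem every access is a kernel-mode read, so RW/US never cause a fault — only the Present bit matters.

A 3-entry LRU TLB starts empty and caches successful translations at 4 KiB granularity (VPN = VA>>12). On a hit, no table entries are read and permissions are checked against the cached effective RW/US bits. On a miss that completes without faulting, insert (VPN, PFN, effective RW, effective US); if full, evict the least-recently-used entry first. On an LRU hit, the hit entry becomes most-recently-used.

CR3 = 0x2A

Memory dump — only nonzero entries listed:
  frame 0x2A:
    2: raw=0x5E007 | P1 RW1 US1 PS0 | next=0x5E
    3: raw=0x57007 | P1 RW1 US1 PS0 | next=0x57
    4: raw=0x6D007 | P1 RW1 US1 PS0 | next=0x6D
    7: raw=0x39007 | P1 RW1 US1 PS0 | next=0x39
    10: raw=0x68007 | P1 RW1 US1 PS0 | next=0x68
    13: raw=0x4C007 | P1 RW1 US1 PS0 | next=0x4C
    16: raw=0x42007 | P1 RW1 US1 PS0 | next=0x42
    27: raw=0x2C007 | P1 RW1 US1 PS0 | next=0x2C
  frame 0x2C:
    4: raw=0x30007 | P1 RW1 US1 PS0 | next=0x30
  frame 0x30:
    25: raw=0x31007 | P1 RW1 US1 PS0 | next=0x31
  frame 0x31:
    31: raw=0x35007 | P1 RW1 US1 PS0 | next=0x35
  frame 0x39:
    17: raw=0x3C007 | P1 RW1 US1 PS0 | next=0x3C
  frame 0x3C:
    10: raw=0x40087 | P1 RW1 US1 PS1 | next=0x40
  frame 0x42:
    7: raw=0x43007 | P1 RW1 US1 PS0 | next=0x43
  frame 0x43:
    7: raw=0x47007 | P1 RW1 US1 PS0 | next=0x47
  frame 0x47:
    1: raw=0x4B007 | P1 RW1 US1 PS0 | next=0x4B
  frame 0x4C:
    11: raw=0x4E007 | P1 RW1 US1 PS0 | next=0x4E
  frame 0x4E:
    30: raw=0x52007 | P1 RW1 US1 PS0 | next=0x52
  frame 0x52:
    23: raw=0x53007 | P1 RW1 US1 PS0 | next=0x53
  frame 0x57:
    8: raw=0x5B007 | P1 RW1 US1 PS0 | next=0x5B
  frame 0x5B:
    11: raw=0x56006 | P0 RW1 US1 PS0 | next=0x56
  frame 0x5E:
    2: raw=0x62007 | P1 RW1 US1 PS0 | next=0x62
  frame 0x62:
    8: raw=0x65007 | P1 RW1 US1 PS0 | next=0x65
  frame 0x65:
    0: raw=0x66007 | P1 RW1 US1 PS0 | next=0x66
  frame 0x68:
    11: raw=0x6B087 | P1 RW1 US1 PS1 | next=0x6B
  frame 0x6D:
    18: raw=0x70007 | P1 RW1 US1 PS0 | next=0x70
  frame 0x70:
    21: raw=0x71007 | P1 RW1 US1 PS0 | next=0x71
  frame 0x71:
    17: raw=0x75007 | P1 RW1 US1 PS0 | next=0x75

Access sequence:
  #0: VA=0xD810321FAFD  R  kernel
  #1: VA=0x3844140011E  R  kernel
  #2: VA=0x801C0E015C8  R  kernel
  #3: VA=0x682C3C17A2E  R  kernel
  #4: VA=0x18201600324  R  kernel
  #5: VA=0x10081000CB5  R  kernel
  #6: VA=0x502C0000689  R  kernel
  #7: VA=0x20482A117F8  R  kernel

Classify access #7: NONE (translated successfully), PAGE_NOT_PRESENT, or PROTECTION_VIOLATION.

Per-access translation:
#0 VA=0xD810321FAFD (r,kernel):
  L0: frame=0x2A idx=27 entry=0x2C007 [P=1 RW=1 US=1 PS=0]
  L1: frame=0x2C idx=4 entry=0x30007 [P=1 RW=1 US=1 PS=0]
  L2: frame=0x30 idx=25 entry=0x31007 [P=1 RW=1 US=1 PS=0]
  L3: frame=0x31 idx=31 entry=0x35007 [P=1 RW=1 US=1 PS=0]
  ✓ 0x35AFD  — 4 lookups
#1 VA=0x3844140011E (r,kernel):
  L0: frame=0x2A idx=7 entry=0x39007 [P=1 RW=1 US=1 PS=0]
  L1: frame=0x39 idx=17 entry=0x3C007 [P=1 RW=1 US=1 PS=0]
  L2: frame=0x3C idx=10 entry=0x40087 [P=1 RW=1 US=1 PS=1]
  ✓ 0x4011E (huge @L2)  — 3 lookups
#2 VA=0x801C0E015C8 (r,kernel):
  L0: frame=0x2A idx=16 entry=0x42007 [P=1 RW=1 US=1 PS=0]
  L1: frame=0x42 idx=7 entry=0x43007 [P=1 RW=1 US=1 PS=0]
  L2: frame=0x43 idx=7 entry=0x47007 [P=1 RW=1 US=1 PS=0]
  L3: frame=0x47 idx=1 entry=0x4B007 [P=1 RW=1 US=1 PS=0]
  ✓ 0x4B5C8  — 4 lookups
#3 VA=0x682C3C17A2E (r,kernel):
  L0: frame=0x2A idx=13 entry=0x4C007 [P=1 RW=1 US=1 PS=0]
  L1: frame=0x4C idx=11 entry=0x4E007 [P=1 RW=1 US=1 PS=0]
  L2: frame=0x4E idx=30 entry=0x52007 [P=1 RW=1 US=1 PS=0]
  L3: frame=0x52 idx=23 entry=0x53007 [P=1 RW=1 US=1 PS=0]
  ✓ 0x53A2E  — 4 lookups
#4 VA=0x18201600324 (r,kernel):
  L0: frame=0x2A idx=3 entry=0x57007 [P=1 RW=1 US=1 PS=0]
  L1: frame=0x57 idx=8 entry=0x5B007 [P=1 RW=1 US=1 PS=0]
  L2: frame=0x5B idx=11 entry=0x56006 [P=0 RW=1 US=1 PS=0]
  → PAGE_NOT_PRESENT  (3 entries read)
#5 VA=0x10081000CB5 (r,kernel):
  L0: frame=0x2A idx=2 entry=0x5E007 [P=1 RW=1 US=1 PS=0]
  L1: frame=0x5E idx=2 entry=0x62007 [P=1 RW=1 US=1 PS=0]
  L2: frame=0x62 idx=8 entry=0x65007 [P=1 RW=1 US=1 PS=0]
  L3: frame=0x65 idx=0 entry=0x66007 [P=1 RW=1 US=1 PS=0]
  ✓ 0x66CB5  — 4 lookups
#6 VA=0x502C0000689 (r,kernel):
  L0: frame=0x2A idx=10 entry=0x68007 [P=1 RW=1 US=1 PS=0]
  L1: frame=0x68 idx=11 entry=0x6B087 [P=1 RW=1 US=1 PS=1]
  ✓ 0x6B689 (huge @L1)  — 2 lookups
#7 VA=0x20482A117F8 (r,kernel):
  L0: frame=0x2A idx=4 entry=0x6D007 [P=1 RW=1 US=1 PS=0]
  L1: frame=0x6D idx=18 entry=0x70007 [P=1 RW=1 US=1 PS=0]
  L2: frame=0x70 idx=21 entry=0x71007 [P=1 RW=1 US=1 PS=0]
  L3: frame=0x71 idx=17 entry=0x75007 [P=1 RW=1 US=1 PS=0]
  ✓ 0x757F8  — 4 lookups

Access #7 fault: NONE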